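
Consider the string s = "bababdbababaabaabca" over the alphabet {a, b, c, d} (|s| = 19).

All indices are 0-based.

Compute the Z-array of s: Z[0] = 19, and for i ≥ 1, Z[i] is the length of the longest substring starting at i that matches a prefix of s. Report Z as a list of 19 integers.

Z[0]=19
i=1: fresh scan; Z[1]=0
i=2: fresh scan; Z[2]=3 extend→box=[2,5)
i=3: min(r-i=2, Z[1]=0)=0; Z[3]=0
i=4: min(r-i=1, Z[2]=3)=1; Z[4]=1
i=5: fresh scan; Z[5]=0
i=6: fresh scan; Z[6]=5 extend→box=[6,11)
i=7: min(r-i=4, Z[1]=0)=0; Z[7]=0
i=8: min(r-i=3, Z[2]=3)=3; Z[8]=4 extend→box=[8,12)
i=9: min(r-i=3, Z[1]=0)=0; Z[9]=0
i=10: min(r-i=2, Z[2]=3)=2; Z[10]=2
i=11: min(r-i=1, Z[3]=0)=0; Z[11]=0
i=12: fresh scan; Z[12]=0
i=13: fresh scan; Z[13]=2 extend→box=[13,15)
i=14: min(r-i=1, Z[1]=0)=0; Z[14]=0
i=15: fresh scan; Z[15]=0
i=16: fresh scan; Z[16]=1 extend→box=[16,17)
i=17: fresh scan; Z[17]=0
i=18: fresh scan; Z[18]=0

[19, 0, 3, 0, 1, 0, 5, 0, 4, 0, 2, 0, 0, 2, 0, 0, 1, 0, 0]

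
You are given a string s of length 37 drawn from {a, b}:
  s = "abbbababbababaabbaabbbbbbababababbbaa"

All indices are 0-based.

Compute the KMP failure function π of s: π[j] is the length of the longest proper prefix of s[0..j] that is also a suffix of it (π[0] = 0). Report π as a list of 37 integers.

[0, 0, 0, 0, 1, 2, 1, 2, 3, 1, 2, 1, 2, 1, 1, 2, 3, 1, 1, 2, 3, 4, 0, 0, 0, 1, 2, 1, 2, 1, 2, 1, 2, 3, 4, 5, 1]

π[0] = 0
j=1 s[j]='b': π[1]=0 (border '')
j=2 s[j]='b': π[2]=0 (border '')
j=3 s[j]='b': π[3]=0 (border '')
j=4 s[j]='a': π[4]=1 (border 'a')
j=5 s[j]='b': π[5]=2 (border 'ab')
j=6 s[j]='a': k: 2→0; π[6]=1 (border 'a')
j=7 s[j]='b': π[7]=2 (border 'ab')
j=8 s[j]='b': π[8]=3 (border 'abb')
j=9 s[j]='a': k: 3→0; π[9]=1 (border 'a')
j=10 s[j]='b': π[10]=2 (border 'ab')
j=11 s[j]='a': k: 2→0; π[11]=1 (border 'a')
j=12 s[j]='b': π[12]=2 (border 'ab')
j=13 s[j]='a': k: 2→0; π[13]=1 (border 'a')
j=14 s[j]='a': k: 1→0; π[14]=1 (border 'a')
j=15 s[j]='b': π[15]=2 (border 'ab')
j=16 s[j]='b': π[16]=3 (border 'abb')
j=17 s[j]='a': k: 3→0; π[17]=1 (border 'a')
j=18 s[j]='a': k: 1→0; π[18]=1 (border 'a')
j=19 s[j]='b': π[19]=2 (border 'ab')
j=20 s[j]='b': π[20]=3 (border 'abb')
j=21 s[j]='b': π[21]=4 (border 'abbb')
j=22 s[j]='b': k: 4→0; π[22]=0 (border '')
j=23 s[j]='b': π[23]=0 (border '')
j=24 s[j]='b': π[24]=0 (border '')
j=25 s[j]='a': π[25]=1 (border 'a')
j=26 s[j]='b': π[26]=2 (border 'ab')
j=27 s[j]='a': k: 2→0; π[27]=1 (border 'a')
j=28 s[j]='b': π[28]=2 (border 'ab')
j=29 s[j]='a': k: 2→0; π[29]=1 (border 'a')
j=30 s[j]='b': π[30]=2 (border 'ab')
j=31 s[j]='a': k: 2→0; π[31]=1 (border 'a')
j=32 s[j]='b': π[32]=2 (border 'ab')
j=33 s[j]='b': π[33]=3 (border 'abb')
j=34 s[j]='b': π[34]=4 (border 'abbb')
j=35 s[j]='a': π[35]=5 (border 'abbba')
j=36 s[j]='a': k: 5→1→0; π[36]=1 (border 'a')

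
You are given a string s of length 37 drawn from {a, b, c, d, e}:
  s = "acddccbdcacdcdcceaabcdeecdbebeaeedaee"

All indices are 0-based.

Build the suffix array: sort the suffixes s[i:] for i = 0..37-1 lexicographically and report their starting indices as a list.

[17, 18, 9, 0, 34, 30, 19, 6, 28, 26, 8, 5, 4, 14, 24, 12, 10, 1, 20, 15, 33, 25, 7, 3, 13, 11, 2, 21, 36, 16, 29, 27, 23, 32, 35, 22, 31]

sorted suffixes:
  #0 SA[0]=17  'aabcdeecdbebeaeedaee'
  #1 SA[1]=18  'abcdeecdbebeaeedaee'
  #2 SA[2]=9  'acdcdcceaabcdeecdbebeaeedaee'
  #3 SA[3]=0  'acddccbdcacdcdcceaabcdeecdbebeaeedaee'
  #4 SA[4]=34  'aee'
  #5 SA[5]=30  'aeedaee'
  #6 SA[6]=19  'bcdeecdbebeaeedaee'
  #7 SA[7]=6  'bdcacdcdcceaabcdeecdbebeaeedaee'
  #8 SA[8]=28  'beaeedaee'
  #9 SA[9]=26  'bebeaeedaee'
  #10 SA[10]=8  'cacdcdcceaabcdeecdbebeaeedaee'
  #11 SA[11]=5  'cbdcacdcdcceaabcdeecdbebeaeedaee'
  #12 SA[12]=4  'ccbdcacdcdcceaabcdeecdbebeaeedaee'
  #13 SA[13]=14  'cceaabcdeecdbebeaeedaee'
  #14 SA[14]=24  'cdbebeaeedaee'
  #15 SA[15]=12  'cdcceaabcdeecdbebeaeedaee'
  #16 SA[16]=10  'cdcdcceaabcdeecdbebeaeedaee'
  #17 SA[17]=1  'cddccbdcacdcdcceaabcdeecdbebeaeedaee'
  #18 SA[18]=20  'cdeecdbebeaeedaee'
  #19 SA[19]=15  'ceaabcdeecdbebeaeedaee'
  #20 SA[20]=33  'daee'
  #21 SA[21]=25  'dbebeaeedaee'
  #22 SA[22]=7  'dcacdcdcceaabcdeecdbebeaeedaee'
  #23 SA[23]=3  'dccbdcacdcdcceaabcdeecdbebeaeedaee'
  #24 SA[24]=13  'dcceaabcdeecdbebeaeedaee'
  #25 SA[25]=11  'dcdcceaabcdeecdbebeaeedaee'
  #26 SA[26]=2  'ddccbdcacdcdcceaabcdeecdbebeaeedaee'
  #27 SA[27]=21  'deecdbebeaeedaee'
  #28 SA[28]=36  'e'
  #29 SA[29]=16  'eaabcdeecdbebeaeedaee'
  #30 SA[30]=29  'eaeedaee'
  #31 SA[31]=27  'ebeaeedaee'
  #32 SA[32]=23  'ecdbebeaeedaee'
  #33 SA[33]=32  'edaee'
  #34 SA[34]=35  'ee'
  #35 SA[35]=22  'eecdbebeaeedaee'
  #36 SA[36]=31  'eedaee'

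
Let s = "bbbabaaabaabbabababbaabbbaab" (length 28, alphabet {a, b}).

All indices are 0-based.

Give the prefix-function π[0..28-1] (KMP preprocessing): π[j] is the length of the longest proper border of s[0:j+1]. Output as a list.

π[0] = 0
j=1 s[j]='b': π[1]=1 (border 'b')
j=2 s[j]='b': π[2]=2 (border 'bb')
j=3 s[j]='a': k: 2→1→0; π[3]=0 (border '')
j=4 s[j]='b': π[4]=1 (border 'b')
j=5 s[j]='a': k: 1→0; π[5]=0 (border '')
j=6 s[j]='a': π[6]=0 (border '')
j=7 s[j]='a': π[7]=0 (border '')
j=8 s[j]='b': π[8]=1 (border 'b')
j=9 s[j]='a': k: 1→0; π[9]=0 (border '')
j=10 s[j]='a': π[10]=0 (border '')
j=11 s[j]='b': π[11]=1 (border 'b')
j=12 s[j]='b': π[12]=2 (border 'bb')
j=13 s[j]='a': k: 2→1→0; π[13]=0 (border '')
j=14 s[j]='b': π[14]=1 (border 'b')
j=15 s[j]='a': k: 1→0; π[15]=0 (border '')
j=16 s[j]='b': π[16]=1 (border 'b')
j=17 s[j]='a': k: 1→0; π[17]=0 (border '')
j=18 s[j]='b': π[18]=1 (border 'b')
j=19 s[j]='b': π[19]=2 (border 'bb')
j=20 s[j]='a': k: 2→1→0; π[20]=0 (border '')
j=21 s[j]='a': π[21]=0 (border '')
j=22 s[j]='b': π[22]=1 (border 'b')
j=23 s[j]='b': π[23]=2 (border 'bb')
j=24 s[j]='b': π[24]=3 (border 'bbb')
j=25 s[j]='a': π[25]=4 (border 'bbba')
j=26 s[j]='a': k: 4→0; π[26]=0 (border '')
j=27 s[j]='b': π[27]=1 (border 'b')

[0, 1, 2, 0, 1, 0, 0, 0, 1, 0, 0, 1, 2, 0, 1, 0, 1, 0, 1, 2, 0, 0, 1, 2, 3, 4, 0, 1]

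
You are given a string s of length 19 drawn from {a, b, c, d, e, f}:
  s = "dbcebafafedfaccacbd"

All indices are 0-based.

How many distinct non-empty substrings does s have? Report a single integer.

sorted suffixes:
  #0 SA[0]=15  'acbd'
  #1 SA[1]=12  'accacbd'
  #2 SA[2]=5  'afafedfaccacbd'
  #3 SA[3]=7  'afedfaccacbd'
  #4 SA[4]=4  'bafafedfaccacbd'
  #5 SA[5]=1  'bcebafafedfaccacbd'
  #6 SA[6]=17  'bd'
  #7 SA[7]=14  'cacbd'
  #8 SA[8]=16  'cbd'
  #9 SA[9]=13  'ccacbd'
  #10 SA[10]=2  'cebafafedfaccacbd'
  #11 SA[11]=18  'd'
  #12 SA[12]=0  'dbcebafafedfaccacbd'
  #13 SA[13]=10  'dfaccacbd'
  #14 SA[14]=3  'ebafafedfaccacbd'
  #15 SA[15]=9  'edfaccacbd'
  #16 SA[16]=11  'faccacbd'
  #17 SA[17]=6  'fafedfaccacbd'
  #18 SA[18]=8  'fedfaccacbd'

SA = [15, 12, 5, 7, 4, 1, 17, 14, 16, 13, 2, 18, 0, 10, 3, 9, 11, 6, 8]
rank  pair      lcp
   1  s[15:],s[12:]  2  'ac'
   2  s[12:],s[5:]  1  'a'
   3  s[5:],s[7:]  2  'af'
   4  s[7:],s[4:]  0  ''
   5  s[4:],s[1:]  1  'b'
   6  s[1:],s[17:]  1  'b'
   7  s[17:],s[14:]  0  ''
   8  s[14:],s[16:]  1  'c'
   9  s[16:],s[13:]  1  'c'
  10  s[13:],s[2:]  1  'c'
  11  s[2:],s[18:]  0  ''
  12  s[18:],s[0:]  1  'd'
  13  s[0:],s[10:]  1  'd'
  14  s[10:],s[3:]  0  ''
  15  s[3:],s[9:]  1  'e'
  16  s[9:],s[11:]  0  ''
  17  s[11:],s[6:]  2  'fa'
  18  s[6:],s[8:]  1  'f'

n(n+1)/2 = 19·20/2 = 190
Σ LCP = 0 + 2 + 1 + 2 + 0 + 1 + 1 + 0 + 1 + 1 + 1 + 0 + 1 + 1 + 0 + 1 + 0 + 2 + 1 = 16
distinct = 190 − 16 = 174

174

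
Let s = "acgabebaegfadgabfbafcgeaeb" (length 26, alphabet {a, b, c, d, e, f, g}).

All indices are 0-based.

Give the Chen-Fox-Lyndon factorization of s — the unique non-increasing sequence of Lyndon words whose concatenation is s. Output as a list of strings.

["acg", "abebaegfadgabfbafcgeaeb"]

emit factor 1: 'acg' (i=0, period=3)
emit factor 2: 'abebaegfadgabfbafcgeaeb' (i=3, period=23)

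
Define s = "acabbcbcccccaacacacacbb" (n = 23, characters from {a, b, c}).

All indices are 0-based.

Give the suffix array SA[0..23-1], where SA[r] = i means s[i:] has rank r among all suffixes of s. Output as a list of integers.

rank→(start, suffix):
  0 → (12, 'aacacacacbb')
  1 → (2, 'abbcbcccccaacacacacbb')
  2 → (0, 'acabbcbcccccaacacacacbb')
  3 → (13, 'acacacacbb')
  4 → (15, 'acacacbb')
  5 → (17, 'acacbb')
  6 → (19, 'acbb')
  7 → (22, 'b')
  8 → (21, 'bb')
  9 → (3, 'bbcbcccccaacacacacbb')
  10 → (4, 'bcbcccccaacacacacbb')
  11 → (6, 'bcccccaacacacacbb')
  12 → (11, 'caacacacacbb')
  13 → (1, 'cabbcbcccccaacacacacbb')
  14 → (14, 'cacacacbb')
  15 → (16, 'cacacbb')
  16 → (18, 'cacbb')
  17 → (20, 'cbb')
  18 → (5, 'cbcccccaacacacacbb')
  19 → (10, 'ccaacacacacbb')
  20 → (9, 'cccaacacacacbb')
  21 → (8, 'ccccaacacacacbb')
  22 → (7, 'cccccaacacacacbb')

[12, 2, 0, 13, 15, 17, 19, 22, 21, 3, 4, 6, 11, 1, 14, 16, 18, 20, 5, 10, 9, 8, 7]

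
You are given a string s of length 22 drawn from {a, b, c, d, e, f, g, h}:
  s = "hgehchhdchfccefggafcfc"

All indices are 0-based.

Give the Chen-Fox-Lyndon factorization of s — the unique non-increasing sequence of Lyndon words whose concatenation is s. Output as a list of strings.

emit factor 1: 'h' (i=0, period=1)
emit factor 2: 'g' (i=1, period=1)
emit factor 3: 'eh' (i=2, period=2)
emit factor 4: 'chhd' (i=4, period=4)
emit factor 5: 'chf' (i=8, period=3)
emit factor 6: 'ccefgg' (i=11, period=6)
emit factor 7: 'afcfc' (i=17, period=5)

["h", "g", "eh", "chhd", "chf", "ccefgg", "afcfc"]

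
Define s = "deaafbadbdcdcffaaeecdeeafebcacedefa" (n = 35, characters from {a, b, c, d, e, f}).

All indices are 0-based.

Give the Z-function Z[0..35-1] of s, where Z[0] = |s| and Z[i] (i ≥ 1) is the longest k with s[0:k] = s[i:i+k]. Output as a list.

Z[0]=35
i=1: i≥r, start 0; Z[1]=0
i=2: i≥r, start 0; Z[2]=0
i=3: i≥r, start 0; Z[3]=0
i=4: i≥r, start 0; Z[4]=0
i=5: i≥r, start 0; Z[5]=0
i=6: i≥r, start 0; Z[6]=0
i=7: i≥r, start 0; Z[7]=1 scan→box=[7,8)
i=8: i≥r, start 0; Z[8]=0
i=9: i≥r, start 0; Z[9]=1 scan→box=[9,10)
i=10: i≥r, start 0; Z[10]=0
i=11: i≥r, start 0; Z[11]=1 scan→box=[11,12)
i=12: i≥r, start 0; Z[12]=0
i=13: i≥r, start 0; Z[13]=0
i=14: i≥r, start 0; Z[14]=0
i=15: i≥r, start 0; Z[15]=0
i=16: i≥r, start 0; Z[16]=0
i=17: i≥r, start 0; Z[17]=0
i=18: i≥r, start 0; Z[18]=0
i=19: i≥r, start 0; Z[19]=0
i=20: i≥r, start 0; Z[20]=2 scan→box=[20,22)
i=21: min(r-i=1, Z[1]=0)=0; Z[21]=0
i=22: i≥r, start 0; Z[22]=0
i=23: i≥r, start 0; Z[23]=0
i=24: i≥r, start 0; Z[24]=0
i=25: i≥r, start 0; Z[25]=0
i=26: i≥r, start 0; Z[26]=0
i=27: i≥r, start 0; Z[27]=0
i=28: i≥r, start 0; Z[28]=0
i=29: i≥r, start 0; Z[29]=0
i=30: i≥r, start 0; Z[30]=0
i=31: i≥r, start 0; Z[31]=2 scan→box=[31,33)
i=32: min(r-i=1, Z[1]=0)=0; Z[32]=0
i=33: i≥r, start 0; Z[33]=0
i=34: i≥r, start 0; Z[34]=0

[35, 0, 0, 0, 0, 0, 0, 1, 0, 1, 0, 1, 0, 0, 0, 0, 0, 0, 0, 0, 2, 0, 0, 0, 0, 0, 0, 0, 0, 0, 0, 2, 0, 0, 0]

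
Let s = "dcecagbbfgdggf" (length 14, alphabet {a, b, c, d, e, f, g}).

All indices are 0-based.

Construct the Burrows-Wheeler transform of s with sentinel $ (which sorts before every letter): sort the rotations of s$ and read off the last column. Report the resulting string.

fcgbed$gcgbafgd

rank  rotation         last
    0  $dcecagbbfgdggf  f
    1  agbbfgdggf$dcec  c
    2  bbfgdggf$dcecag  g
    3  bfgdggf$dcecagb  b
    4  cagbbfgdggf$dce  e
    5  cecagbbfgdggf$d  d
    6  dcecagbbfgdggf$  $
    7  dggf$dcecagbbfg  g
    8  ecagbbfgdggf$dc  c
    9  f$dcecagbbfgdgg  g
   10  fgdggf$dcecagbb  b
   11  gbbfgdggf$dceca  a
   12  gdggf$dcecagbbf  f
   13  gf$dcecagbbfgdg  g
   14  ggf$dcecagbbfgd  d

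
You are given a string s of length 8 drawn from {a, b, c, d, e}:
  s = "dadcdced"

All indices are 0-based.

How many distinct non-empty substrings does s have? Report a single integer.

31

sorted suffixes:
  #0 SA[0]=1  'adcdced'
  #1 SA[1]=3  'cdced'
  #2 SA[2]=5  'ced'
  #3 SA[3]=7  'd'
  #4 SA[4]=0  'dadcdced'
  #5 SA[5]=2  'dcdced'
  #6 SA[6]=4  'dced'
  #7 SA[7]=6  'ed'

SA = [1, 3, 5, 7, 0, 2, 4, 6]
i: (SA[i-1],SA[i]) lcp shared
  1: (1,3) 0 ''
  2: (3,5) 1 'c'
  3: (5,7) 0 ''
  4: (7,0) 1 'd'
  5: (0,2) 1 'd'
  6: (2,4) 2 'dc'
  7: (4,6) 0 ''

n(n+1)/2 = 8·9/2 = 36
Σ LCP = 0 + 0 + 1 + 0 + 1 + 1 + 2 + 0 = 5
distinct = 36 − 5 = 31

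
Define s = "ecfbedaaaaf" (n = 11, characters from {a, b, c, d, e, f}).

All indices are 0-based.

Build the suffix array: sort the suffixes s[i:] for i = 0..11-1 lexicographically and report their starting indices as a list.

[6, 7, 8, 9, 3, 1, 5, 0, 4, 10, 2]

rank→(start, suffix):
  0 → (6, 'aaaaf')
  1 → (7, 'aaaf')
  2 → (8, 'aaf')
  3 → (9, 'af')
  4 → (3, 'bedaaaaf')
  5 → (1, 'cfbedaaaaf')
  6 → (5, 'daaaaf')
  7 → (0, 'ecfbedaaaaf')
  8 → (4, 'edaaaaf')
  9 → (10, 'f')
  10 → (2, 'fbedaaaaf')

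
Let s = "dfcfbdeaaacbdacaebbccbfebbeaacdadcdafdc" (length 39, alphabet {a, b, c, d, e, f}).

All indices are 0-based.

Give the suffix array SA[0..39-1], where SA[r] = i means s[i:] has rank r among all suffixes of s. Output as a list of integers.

rank→(start, suffix):
  0 → (7, 'aaacbdacaebbccbfebbeaacdadcdafdc')
  1 → (8, 'aacbdacaebbccbfebbeaacdadcdafdc')
  2 → (27, 'aacdadcdafdc')
  3 → (13, 'acaebbccbfebbeaacdadcdafdc')
  4 → (9, 'acbdacaebbccbfebbeaacdadcdafdc')
  5 → (28, 'acdadcdafdc')
  6 → (31, 'adcdafdc')
  7 → (15, 'aebbccbfebbeaacdadcdafdc')
  8 → (35, 'afdc')
  9 → (17, 'bbccbfebbeaacdadcdafdc')
  10 → (24, 'bbeaacdadcdafdc')
  11 → (18, 'bccbfebbeaacdadcdafdc')
  12 → (11, 'bdacaebbccbfebbeaacdadcdafdc')
  13 → (4, 'bdeaaacbdacaebbccbfebbeaacdadcdafdc')
  14 → (25, 'beaacdadcdafdc')
  15 → (21, 'bfebbeaacdadcdafdc')
  16 → (38, 'c')
  17 → (14, 'caebbccbfebbeaacdadcdafdc')
  18 → (10, 'cbdacaebbccbfebbeaacdadcdafdc')
  19 → (20, 'cbfebbeaacdadcdafdc')
  20 → (19, 'ccbfebbeaacdadcdafdc')
  21 → (29, 'cdadcdafdc')
  22 → (33, 'cdafdc')
  23 → (2, 'cfbdeaaacbdacaebbccbfebbeaacdadcdafdc')
  24 → (12, 'dacaebbccbfebbeaacdadcdafdc')
  25 → (30, 'dadcdafdc')
  26 → (34, 'dafdc')
  27 → (37, 'dc')
  28 → (32, 'dcdafdc')
  29 → (5, 'deaaacbdacaebbccbfebbeaacdadcdafdc')
  30 → (0, 'dfcfbdeaaacbdacaebbccbfebbeaacdadcdafdc')
  31 → (6, 'eaaacbdacaebbccbfebbeaacdadcdafdc')
  32 → (26, 'eaacdadcdafdc')
  33 → (16, 'ebbccbfebbeaacdadcdafdc')
  34 → (23, 'ebbeaacdadcdafdc')
  35 → (3, 'fbdeaaacbdacaebbccbfebbeaacdadcdafdc')
  36 → (1, 'fcfbdeaaacbdacaebbccbfebbeaacdadcdafdc')
  37 → (36, 'fdc')
  38 → (22, 'febbeaacdadcdafdc')

[7, 8, 27, 13, 9, 28, 31, 15, 35, 17, 24, 18, 11, 4, 25, 21, 38, 14, 10, 20, 19, 29, 33, 2, 12, 30, 34, 37, 32, 5, 0, 6, 26, 16, 23, 3, 1, 36, 22]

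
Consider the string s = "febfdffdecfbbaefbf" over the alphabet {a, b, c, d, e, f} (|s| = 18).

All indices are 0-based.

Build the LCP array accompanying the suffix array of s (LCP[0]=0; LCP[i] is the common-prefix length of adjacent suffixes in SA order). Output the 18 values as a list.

[0, 0, 1, 1, 2, 0, 0, 1, 0, 1, 1, 0, 1, 2, 1, 2, 1, 1]

rank→(start, suffix):
  0 → (13, 'aefbf')
  1 → (12, 'baefbf')
  2 → (11, 'bbaefbf')
  3 → (16, 'bf')
  4 → (2, 'bfdffdecfbbaefbf')
  5 → (9, 'cfbbaefbf')
  6 → (7, 'decfbbaefbf')
  7 → (4, 'dffdecfbbaefbf')
  8 → (1, 'ebfdffdecfbbaefbf')
  9 → (8, 'ecfbbaefbf')
  10 → (14, 'efbf')
  11 → (17, 'f')
  12 → (10, 'fbbaefbf')
  13 → (15, 'fbf')
  14 → (6, 'fdecfbbaefbf')
  15 → (3, 'fdffdecfbbaefbf')
  16 → (0, 'febfdffdecfbbaefbf')
  17 → (5, 'ffdecfbbaefbf')

SA = [13, 12, 11, 16, 2, 9, 7, 4, 1, 8, 14, 17, 10, 15, 6, 3, 0, 5]
[i] adj suffixes → lcp
  [1] 13/12 → 0 ('')
  [2] 12/11 → 1 ('b')
  [3] 11/16 → 1 ('b')
  [4] 16/2 → 2 ('bf')
  [5] 2/9 → 0 ('')
  [6] 9/7 → 0 ('')
  [7] 7/4 → 1 ('d')
  [8] 4/1 → 0 ('')
  [9] 1/8 → 1 ('e')
  [10] 8/14 → 1 ('e')
  [11] 14/17 → 0 ('')
  [12] 17/10 → 1 ('f')
  [13] 10/15 → 2 ('fb')
  [14] 15/6 → 1 ('f')
  [15] 6/3 → 2 ('fd')
  [16] 3/0 → 1 ('f')
  [17] 0/5 → 1 ('f')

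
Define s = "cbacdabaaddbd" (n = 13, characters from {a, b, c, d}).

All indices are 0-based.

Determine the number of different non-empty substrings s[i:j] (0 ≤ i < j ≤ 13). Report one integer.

rank | idx | suffix
   0 |   7 | aaddbd
   1 |   5 | abaaddbd
   2 |   2 | acdabaaddbd
   3 |   8 | addbd
   4 |   6 | baaddbd
   5 |   1 | bacdabaaddbd
   6 |  11 | bd
   7 |   0 | cbacdabaaddbd
   8 |   3 | cdabaaddbd
   9 |  12 | d
  10 |   4 | dabaaddbd
  11 |  10 | dbd
  12 |   9 | ddbd

SA = [7, 5, 2, 8, 6, 1, 11, 0, 3, 12, 4, 10, 9]
i: (SA[i-1],SA[i]) lcp shared
  1: (7,5) 1 'a'
  2: (5,2) 1 'a'
  3: (2,8) 1 'a'
  4: (8,6) 0 ''
  5: (6,1) 2 'ba'
  6: (1,11) 1 'b'
  7: (11,0) 0 ''
  8: (0,3) 1 'c'
  9: (3,12) 0 ''
  10: (12,4) 1 'd'
  11: (4,10) 1 'd'
  12: (10,9) 1 'd'

n(n+1)/2 = 13·14/2 = 91
Σ LCP = 0 + 1 + 1 + 1 + 0 + 2 + 1 + 0 + 1 + 0 + 1 + 1 + 1 = 10
distinct = 91 − 10 = 81

81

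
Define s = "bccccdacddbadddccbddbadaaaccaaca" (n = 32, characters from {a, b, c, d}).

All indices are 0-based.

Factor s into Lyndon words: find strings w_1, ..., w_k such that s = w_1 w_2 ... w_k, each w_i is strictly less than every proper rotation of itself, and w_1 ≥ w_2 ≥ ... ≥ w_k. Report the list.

["bccccd", "acddbadddccbddbad", "aaaccaac", "a"]

emit factor 1: 'bccccd' (i=0, period=6)
emit factor 2: 'acddbadddccbddbad' (i=6, period=17)
emit factor 3: 'aaaccaac' (i=23, period=8)
emit factor 4: 'a' (i=31, period=1)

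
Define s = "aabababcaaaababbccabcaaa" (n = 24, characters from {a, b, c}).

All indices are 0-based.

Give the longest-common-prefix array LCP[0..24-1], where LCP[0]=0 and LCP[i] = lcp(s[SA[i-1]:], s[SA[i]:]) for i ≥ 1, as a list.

[0, 1, 2, 3, 3, 2, 5, 1, 4, 4, 2, 2, 6, 0, 3, 3, 1, 1, 5, 2, 0, 4, 2, 1]

rank→(start, suffix):
  0 → (23, 'a')
  1 → (22, 'aa')
  2 → (21, 'aaa')
  3 → (8, 'aaaababbccabcaaa')
  4 → (9, 'aaababbccabcaaa')
  5 → (0, 'aabababcaaaababbccabcaaa')
  6 → (10, 'aababbccabcaaa')
  7 → (1, 'abababcaaaababbccabcaaa')
  8 → (11, 'ababbccabcaaa')
  9 → (3, 'ababcaaaababbccabcaaa')
  10 → (13, 'abbccabcaaa')
  11 → (18, 'abcaaa')
  12 → (5, 'abcaaaababbccabcaaa')
  13 → (2, 'bababcaaaababbccabcaaa')
  14 → (12, 'babbccabcaaa')
  15 → (4, 'babcaaaababbccabcaaa')
  16 → (14, 'bbccabcaaa')
  17 → (19, 'bcaaa')
  18 → (6, 'bcaaaababbccabcaaa')
  19 → (15, 'bccabcaaa')
  20 → (20, 'caaa')
  21 → (7, 'caaaababbccabcaaa')
  22 → (17, 'cabcaaa')
  23 → (16, 'ccabcaaa')

SA = [23, 22, 21, 8, 9, 0, 10, 1, 11, 3, 13, 18, 5, 2, 12, 4, 14, 19, 6, 15, 20, 7, 17, 16]
[i] adj suffixes → lcp
  [1] 23/22 → 1 ('a')
  [2] 22/21 → 2 ('aa')
  [3] 21/8 → 3 ('aaa')
  [4] 8/9 → 3 ('aaa')
  [5] 9/0 → 2 ('aa')
  [6] 0/10 → 5 ('aabab')
  [7] 10/1 → 1 ('a')
  [8] 1/11 → 4 ('abab')
  [9] 11/3 → 4 ('abab')
  [10] 3/13 → 2 ('ab')
  [11] 13/18 → 2 ('ab')
  [12] 18/5 → 6 ('abcaaa')
  [13] 5/2 → 0 ('')
  [14] 2/12 → 3 ('bab')
  [15] 12/4 → 3 ('bab')
  [16] 4/14 → 1 ('b')
  [17] 14/19 → 1 ('b')
  [18] 19/6 → 5 ('bcaaa')
  [19] 6/15 → 2 ('bc')
  [20] 15/20 → 0 ('')
  [21] 20/7 → 4 ('caaa')
  [22] 7/17 → 2 ('ca')
  [23] 17/16 → 1 ('c')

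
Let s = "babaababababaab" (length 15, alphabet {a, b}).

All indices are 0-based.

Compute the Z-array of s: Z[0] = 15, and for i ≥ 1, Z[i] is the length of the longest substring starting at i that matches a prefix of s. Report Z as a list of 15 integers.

[15, 0, 2, 0, 0, 4, 0, 4, 0, 6, 0, 2, 0, 0, 1]

Z[0]=15
i=1: i≥r, start 0; Z[1]=0
i=2: i≥r, start 0; Z[2]=2 grow→box=[2,4)
i=3: min(r-i=1, Z[1]=0)=0; Z[3]=0
i=4: i≥r, start 0; Z[4]=0
i=5: i≥r, start 0; Z[5]=4 grow→box=[5,9)
i=6: min(r-i=3, Z[1]=0)=0; Z[6]=0
i=7: min(r-i=2, Z[2]=2)=2; Z[7]=4 grow→box=[7,11)
i=8: min(r-i=3, Z[1]=0)=0; Z[8]=0
i=9: min(r-i=2, Z[2]=2)=2; Z[9]=6 grow→box=[9,15)
i=10: min(r-i=5, Z[1]=0)=0; Z[10]=0
i=11: min(r-i=4, Z[2]=2)=2; Z[11]=2
i=12: min(r-i=3, Z[3]=0)=0; Z[12]=0
i=13: min(r-i=2, Z[4]=0)=0; Z[13]=0
i=14: min(r-i=1, Z[5]=4)=1; Z[14]=1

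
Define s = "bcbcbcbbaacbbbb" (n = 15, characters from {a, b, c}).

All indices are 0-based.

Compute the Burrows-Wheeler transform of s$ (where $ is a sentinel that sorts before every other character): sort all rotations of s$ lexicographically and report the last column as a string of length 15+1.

bbabbbcbccc$babb

rank  rotation          last
    0  $bcbcbcbbaacbbbb  b
    1  aacbbbb$bcbcbcbb  b
    2  acbbbb$bcbcbcbba  a
    3  b$bcbcbcbbaacbbb  b
    4  baacbbbb$bcbcbcb  b
    5  bb$bcbcbcbbaacbb  b
    6  bbaacbbbb$bcbcbc  c
    7  bbb$bcbcbcbbaacb  b
    8  bbbb$bcbcbcbbaac  c
    9  bcbbaacbbbb$bcbc  c
   10  bcbcbbaacbbbb$bc  c
   11  bcbcbcbbaacbbbb$  $
   12  cbbaacbbbb$bcbcb  b
   13  cbbbb$bcbcbcbbaa  a
   14  cbcbbaacbbbb$bcb  b
   15  cbcbcbbaacbbbb$b  b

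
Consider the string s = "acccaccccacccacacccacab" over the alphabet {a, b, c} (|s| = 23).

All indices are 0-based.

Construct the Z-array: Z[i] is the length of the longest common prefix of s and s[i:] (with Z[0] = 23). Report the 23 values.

Z[0]=23
i=1: fresh scan; Z[1]=0
i=2: fresh scan; Z[2]=0
i=3: fresh scan; Z[3]=0
i=4: fresh scan; Z[4]=4 extend→box=[4,8)
i=5: min(r-i=3, Z[1]=0)=0; Z[5]=0
i=6: min(r-i=2, Z[2]=0)=0; Z[6]=0
i=7: min(r-i=1, Z[3]=0)=0; Z[7]=0
i=8: fresh scan; Z[8]=0
i=9: fresh scan; Z[9]=6 extend→box=[9,15)
i=10: min(r-i=5, Z[1]=0)=0; Z[10]=0
i=11: min(r-i=4, Z[2]=0)=0; Z[11]=0
i=12: min(r-i=3, Z[3]=0)=0; Z[12]=0
i=13: min(r-i=2, Z[4]=4)=2; Z[13]=2
i=14: min(r-i=1, Z[5]=0)=0; Z[14]=0
i=15: fresh scan; Z[15]=6 extend→box=[15,21)
i=16: min(r-i=5, Z[1]=0)=0; Z[16]=0
i=17: min(r-i=4, Z[2]=0)=0; Z[17]=0
i=18: min(r-i=3, Z[3]=0)=0; Z[18]=0
i=19: min(r-i=2, Z[4]=4)=2; Z[19]=2
i=20: min(r-i=1, Z[5]=0)=0; Z[20]=0
i=21: fresh scan; Z[21]=1 extend→box=[21,22)
i=22: fresh scan; Z[22]=0

[23, 0, 0, 0, 4, 0, 0, 0, 0, 6, 0, 0, 0, 2, 0, 6, 0, 0, 0, 2, 0, 1, 0]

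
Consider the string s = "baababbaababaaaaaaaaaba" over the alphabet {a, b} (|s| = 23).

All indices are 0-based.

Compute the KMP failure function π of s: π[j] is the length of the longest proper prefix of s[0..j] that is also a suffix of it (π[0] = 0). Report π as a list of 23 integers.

π[0] = 0
j=1 s[j]='a': π[1]=0 (border '')
j=2 s[j]='a': π[2]=0 (border '')
j=3 s[j]='b': π[3]=1 (border 'b')
j=4 s[j]='a': π[4]=2 (border 'ba')
j=5 s[j]='b': k: 2→0; π[5]=1 (border 'b')
j=6 s[j]='b': k: 1→0; π[6]=1 (border 'b')
j=7 s[j]='a': π[7]=2 (border 'ba')
j=8 s[j]='a': π[8]=3 (border 'baa')
j=9 s[j]='b': π[9]=4 (border 'baab')
j=10 s[j]='a': π[10]=5 (border 'baaba')
j=11 s[j]='b': π[11]=6 (border 'baabab')
j=12 s[j]='a': k: 6→1; π[12]=2 (border 'ba')
j=13 s[j]='a': π[13]=3 (border 'baa')
j=14 s[j]='a': k: 3→0; π[14]=0 (border '')
j=15 s[j]='a': π[15]=0 (border '')
j=16 s[j]='a': π[16]=0 (border '')
j=17 s[j]='a': π[17]=0 (border '')
j=18 s[j]='a': π[18]=0 (border '')
j=19 s[j]='a': π[19]=0 (border '')
j=20 s[j]='a': π[20]=0 (border '')
j=21 s[j]='b': π[21]=1 (border 'b')
j=22 s[j]='a': π[22]=2 (border 'ba')

[0, 0, 0, 1, 2, 1, 1, 2, 3, 4, 5, 6, 2, 3, 0, 0, 0, 0, 0, 0, 0, 1, 2]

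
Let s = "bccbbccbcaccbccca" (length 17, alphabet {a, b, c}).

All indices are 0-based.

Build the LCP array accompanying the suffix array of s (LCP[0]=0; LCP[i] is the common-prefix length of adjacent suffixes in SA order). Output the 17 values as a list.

[0, 1, 0, 1, 2, 4, 3, 0, 2, 1, 2, 3, 1, 2, 3, 4, 2]

sorted suffixes:
  #0 SA[0]=16  'a'
  #1 SA[1]=9  'accbccca'
  #2 SA[2]=3  'bbccbcaccbccca'
  #3 SA[3]=7  'bcaccbccca'
  #4 SA[4]=0  'bccbbccbcaccbccca'
  #5 SA[5]=4  'bccbcaccbccca'
  #6 SA[6]=12  'bccca'
  #7 SA[7]=15  'ca'
  #8 SA[8]=8  'caccbccca'
  #9 SA[9]=2  'cbbccbcaccbccca'
  #10 SA[10]=6  'cbcaccbccca'
  #11 SA[11]=11  'cbccca'
  #12 SA[12]=14  'cca'
  #13 SA[13]=1  'ccbbccbcaccbccca'
  #14 SA[14]=5  'ccbcaccbccca'
  #15 SA[15]=10  'ccbccca'
  #16 SA[16]=13  'ccca'

SA = [16, 9, 3, 7, 0, 4, 12, 15, 8, 2, 6, 11, 14, 1, 5, 10, 13]
rank  pair      lcp
   1  s[16:],s[9:]  1  'a'
   2  s[9:],s[3:]  0  ''
   3  s[3:],s[7:]  1  'b'
   4  s[7:],s[0:]  2  'bc'
   5  s[0:],s[4:]  4  'bccb'
   6  s[4:],s[12:]  3  'bcc'
   7  s[12:],s[15:]  0  ''
   8  s[15:],s[8:]  2  'ca'
   9  s[8:],s[2:]  1  'c'
  10  s[2:],s[6:]  2  'cb'
  11  s[6:],s[11:]  3  'cbc'
  12  s[11:],s[14:]  1  'c'
  13  s[14:],s[1:]  2  'cc'
  14  s[1:],s[5:]  3  'ccb'
  15  s[5:],s[10:]  4  'ccbc'
  16  s[10:],s[13:]  2  'cc'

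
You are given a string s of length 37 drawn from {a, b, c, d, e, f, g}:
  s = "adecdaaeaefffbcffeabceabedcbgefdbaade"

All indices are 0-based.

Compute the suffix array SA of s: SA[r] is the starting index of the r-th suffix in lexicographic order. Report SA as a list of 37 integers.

rank→(start, suffix):
  0 → (33, 'aade')
  1 → (5, 'aaeaefffbcffeabceabedcbgefdbaade')
  2 → (18, 'abceabedcbgefdbaade')
  3 → (22, 'abedcbgefdbaade')
  4 → (34, 'ade')
  5 → (0, 'adecdaaeaefffbcffeabceabedcbgefdbaade')
  6 → (6, 'aeaefffbcffeabceabedcbgefdbaade')
  7 → (8, 'aefffbcffeabceabedcbgefdbaade')
  8 → (32, 'baade')
  9 → (19, 'bceabedcbgefdbaade')
  10 → (13, 'bcffeabceabedcbgefdbaade')
  11 → (23, 'bedcbgefdbaade')
  12 → (27, 'bgefdbaade')
  13 → (26, 'cbgefdbaade')
  14 → (3, 'cdaaeaefffbcffeabceabedcbgefdbaade')
  15 → (20, 'ceabedcbgefdbaade')
  16 → (14, 'cffeabceabedcbgefdbaade')
  17 → (4, 'daaeaefffbcffeabceabedcbgefdbaade')
  18 → (31, 'dbaade')
  19 → (25, 'dcbgefdbaade')
  20 → (35, 'de')
  21 → (1, 'decdaaeaefffbcffeabceabedcbgefdbaade')
  22 → (36, 'e')
  23 → (17, 'eabceabedcbgefdbaade')
  24 → (21, 'eabedcbgefdbaade')
  25 → (7, 'eaefffbcffeabceabedcbgefdbaade')
  26 → (2, 'ecdaaeaefffbcffeabceabedcbgefdbaade')
  27 → (24, 'edcbgefdbaade')
  28 → (29, 'efdbaade')
  29 → (9, 'efffbcffeabceabedcbgefdbaade')
  30 → (12, 'fbcffeabceabedcbgefdbaade')
  31 → (30, 'fdbaade')
  32 → (16, 'feabceabedcbgefdbaade')
  33 → (11, 'ffbcffeabceabedcbgefdbaade')
  34 → (15, 'ffeabceabedcbgefdbaade')
  35 → (10, 'fffbcffeabceabedcbgefdbaade')
  36 → (28, 'gefdbaade')

[33, 5, 18, 22, 34, 0, 6, 8, 32, 19, 13, 23, 27, 26, 3, 20, 14, 4, 31, 25, 35, 1, 36, 17, 21, 7, 2, 24, 29, 9, 12, 30, 16, 11, 15, 10, 28]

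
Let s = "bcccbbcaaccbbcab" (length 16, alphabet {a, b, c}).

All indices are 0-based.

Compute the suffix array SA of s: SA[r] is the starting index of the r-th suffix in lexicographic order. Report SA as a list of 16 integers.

rank | idx | suffix
   0 |   7 | aaccbbcab
   1 |  14 | ab
   2 |   8 | accbbcab
   3 |  15 | b
   4 |   4 | bbcaaccbbcab
   5 |  11 | bbcab
   6 |   5 | bcaaccbbcab
   7 |  12 | bcab
   8 |   0 | bcccbbcaaccbbcab
   9 |   6 | caaccbbcab
  10 |  13 | cab
  11 |   3 | cbbcaaccbbcab
  12 |  10 | cbbcab
  13 |   2 | ccbbcaaccbbcab
  14 |   9 | ccbbcab
  15 |   1 | cccbbcaaccbbcab

[7, 14, 8, 15, 4, 11, 5, 12, 0, 6, 13, 3, 10, 2, 9, 1]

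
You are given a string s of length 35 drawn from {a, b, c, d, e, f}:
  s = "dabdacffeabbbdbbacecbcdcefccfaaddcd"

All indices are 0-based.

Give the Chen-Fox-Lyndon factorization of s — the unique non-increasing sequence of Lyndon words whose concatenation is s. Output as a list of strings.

["d", "abdacffe", "abbbdbbacecbcdcefccf", "aaddcd"]

emit factor 1: 'd' (i=0, period=1)
emit factor 2: 'abdacffe' (i=1, period=8)
emit factor 3: 'abbbdbbacecbcdcefccf' (i=9, period=20)
emit factor 4: 'aaddcd' (i=29, period=6)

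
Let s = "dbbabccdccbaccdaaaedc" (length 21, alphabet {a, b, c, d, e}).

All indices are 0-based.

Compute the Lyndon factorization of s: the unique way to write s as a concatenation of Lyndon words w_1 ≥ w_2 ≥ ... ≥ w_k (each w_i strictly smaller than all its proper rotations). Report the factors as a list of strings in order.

["d", "b", "b", "abccdccbaccd", "aaaedc"]

emit factor 1: 'd' (i=0, period=1)
emit factor 2: 'b' (i=1, period=1)
emit factor 3: 'b' (i=2, period=1)
emit factor 4: 'abccdccbaccd' (i=3, period=12)
emit factor 5: 'aaaedc' (i=15, period=6)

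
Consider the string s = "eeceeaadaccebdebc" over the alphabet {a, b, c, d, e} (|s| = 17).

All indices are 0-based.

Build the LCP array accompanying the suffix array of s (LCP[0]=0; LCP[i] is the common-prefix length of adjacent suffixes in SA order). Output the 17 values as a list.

sorted suffixes:
  #0 SA[0]=5  'aadaccebdebc'
  #1 SA[1]=8  'accebdebc'
  #2 SA[2]=6  'adaccebdebc'
  #3 SA[3]=15  'bc'
  #4 SA[4]=12  'bdebc'
  #5 SA[5]=16  'c'
  #6 SA[6]=9  'ccebdebc'
  #7 SA[7]=10  'cebdebc'
  #8 SA[8]=2  'ceeaadaccebdebc'
  #9 SA[9]=7  'daccebdebc'
  #10 SA[10]=13  'debc'
  #11 SA[11]=4  'eaadaccebdebc'
  #12 SA[12]=14  'ebc'
  #13 SA[13]=11  'ebdebc'
  #14 SA[14]=1  'eceeaadaccebdebc'
  #15 SA[15]=3  'eeaadaccebdebc'
  #16 SA[16]=0  'eeceeaadaccebdebc'

SA = [5, 8, 6, 15, 12, 16, 9, 10, 2, 7, 13, 4, 14, 11, 1, 3, 0]
[i] adj suffixes → lcp
  [1] 5/8 → 1 ('a')
  [2] 8/6 → 1 ('a')
  [3] 6/15 → 0 ('')
  [4] 15/12 → 1 ('b')
  [5] 12/16 → 0 ('')
  [6] 16/9 → 1 ('c')
  [7] 9/10 → 1 ('c')
  [8] 10/2 → 2 ('ce')
  [9] 2/7 → 0 ('')
  [10] 7/13 → 1 ('d')
  [11] 13/4 → 0 ('')
  [12] 4/14 → 1 ('e')
  [13] 14/11 → 2 ('eb')
  [14] 11/1 → 1 ('e')
  [15] 1/3 → 1 ('e')
  [16] 3/0 → 2 ('ee')

[0, 1, 1, 0, 1, 0, 1, 1, 2, 0, 1, 0, 1, 2, 1, 1, 2]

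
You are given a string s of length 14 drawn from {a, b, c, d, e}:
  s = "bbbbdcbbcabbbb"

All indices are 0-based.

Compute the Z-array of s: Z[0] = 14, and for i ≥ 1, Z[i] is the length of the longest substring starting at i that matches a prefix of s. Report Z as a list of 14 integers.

[14, 3, 2, 1, 0, 0, 2, 1, 0, 0, 4, 3, 2, 1]

Z[0]=14
i=1: outside box; Z[1]=3 extend→box=[1,4)
i=2: min(r-i=2, Z[1]=3)=2; Z[2]=2
i=3: min(r-i=1, Z[2]=2)=1; Z[3]=1
i=4: outside box; Z[4]=0
i=5: outside box; Z[5]=0
i=6: outside box; Z[6]=2 extend→box=[6,8)
i=7: min(r-i=1, Z[1]=3)=1; Z[7]=1
i=8: outside box; Z[8]=0
i=9: outside box; Z[9]=0
i=10: outside box; Z[10]=4 extend→box=[10,14)
i=11: min(r-i=3, Z[1]=3)=3; Z[11]=3
i=12: min(r-i=2, Z[2]=2)=2; Z[12]=2
i=13: min(r-i=1, Z[3]=1)=1; Z[13]=1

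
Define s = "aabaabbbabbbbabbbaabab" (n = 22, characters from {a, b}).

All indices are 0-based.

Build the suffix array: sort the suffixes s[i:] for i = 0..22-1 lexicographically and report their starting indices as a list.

sorted suffixes:
  #0 SA[0]=0  'aabaabbbabbbbabbbaabab'
  #1 SA[1]=17  'aabab'
  #2 SA[2]=3  'aabbbabbbbabbbaabab'
  #3 SA[3]=20  'ab'
  #4 SA[4]=1  'abaabbbabbbbabbbaabab'
  #5 SA[5]=18  'abab'
  #6 SA[6]=13  'abbbaabab'
  #7 SA[7]=4  'abbbabbbbabbbaabab'
  #8 SA[8]=8  'abbbbabbbaabab'
  #9 SA[9]=21  'b'
  #10 SA[10]=16  'baabab'
  #11 SA[11]=2  'baabbbabbbbabbbaabab'
  #12 SA[12]=19  'bab'
  #13 SA[13]=12  'babbbaabab'
  #14 SA[14]=7  'babbbbabbbaabab'
  #15 SA[15]=15  'bbaabab'
  #16 SA[16]=11  'bbabbbaabab'
  #17 SA[17]=6  'bbabbbbabbbaabab'
  #18 SA[18]=14  'bbbaabab'
  #19 SA[19]=10  'bbbabbbaabab'
  #20 SA[20]=5  'bbbabbbbabbbaabab'
  #21 SA[21]=9  'bbbbabbbaabab'

[0, 17, 3, 20, 1, 18, 13, 4, 8, 21, 16, 2, 19, 12, 7, 15, 11, 6, 14, 10, 5, 9]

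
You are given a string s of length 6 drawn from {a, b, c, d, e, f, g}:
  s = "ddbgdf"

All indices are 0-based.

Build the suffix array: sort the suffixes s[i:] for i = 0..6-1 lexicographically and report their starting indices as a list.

rank | idx | suffix
   0 |   2 | bgdf
   1 |   1 | dbgdf
   2 |   0 | ddbgdf
   3 |   4 | df
   4 |   5 | f
   5 |   3 | gdf

[2, 1, 0, 4, 5, 3]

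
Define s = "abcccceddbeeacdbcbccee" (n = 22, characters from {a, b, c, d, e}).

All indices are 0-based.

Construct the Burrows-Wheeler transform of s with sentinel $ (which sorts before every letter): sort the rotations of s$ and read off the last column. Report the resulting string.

e$edacdbbccbacccdeeeccb

rank  rotation                 last
    0  $abcccceddbeeacdbcbccee  e
    1  abcccceddbeeacdbcbccee$  $
    2  acdbcbccee$abcccceddbee  e
    3  bcbccee$abcccceddbeeacd  d
    4  bcccceddbeeacdbcbccee$a  a
    5  bccee$abcccceddbeeacdbc  c
    6  beeacdbcbccee$abccccedd  d
    7  cbccee$abcccceddbeeacdb  b
    8  cccceddbeeacdbcbccee$ab  b
    9  ccceddbeeacdbcbccee$abc  c
   10  cceddbeeacdbcbccee$abcc  c
   11  ccee$abcccceddbeeacdbcb  b
   12  cdbcbccee$abcccceddbeea  a
   13  ceddbeeacdbcbccee$abccc  c
   14  cee$abcccceddbeeacdbcbc  c
   15  dbcbccee$abcccceddbeeac  c
   16  dbeeacdbcbccee$abcccced  d
   17  ddbeeacdbcbccee$abcccce  e
   18  e$abcccceddbeeacdbcbcce  e
   19  eacdbcbccee$abcccceddbe  e
   20  eddbeeacdbcbccee$abcccc  c
   21  ee$abcccceddbeeacdbcbcc  c
   22  eeacdbcbccee$abcccceddb  b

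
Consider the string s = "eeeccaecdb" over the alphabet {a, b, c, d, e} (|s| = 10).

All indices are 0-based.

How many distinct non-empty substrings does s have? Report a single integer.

48

rank→(start, suffix):
  0 → (5, 'aecdb')
  1 → (9, 'b')
  2 → (4, 'caecdb')
  3 → (3, 'ccaecdb')
  4 → (7, 'cdb')
  5 → (8, 'db')
  6 → (2, 'eccaecdb')
  7 → (6, 'ecdb')
  8 → (1, 'eeccaecdb')
  9 → (0, 'eeeccaecdb')

SA = [5, 9, 4, 3, 7, 8, 2, 6, 1, 0]
rank  pair      lcp
   1  s[5:],s[9:]  0  ''
   2  s[9:],s[4:]  0  ''
   3  s[4:],s[3:]  1  'c'
   4  s[3:],s[7:]  1  'c'
   5  s[7:],s[8:]  0  ''
   6  s[8:],s[2:]  0  ''
   7  s[2:],s[6:]  2  'ec'
   8  s[6:],s[1:]  1  'e'
   9  s[1:],s[0:]  2  'ee'

n(n+1)/2 = 10·11/2 = 55
Σ LCP = 0 + 0 + 0 + 1 + 1 + 0 + 0 + 2 + 1 + 2 = 7
distinct = 55 − 7 = 48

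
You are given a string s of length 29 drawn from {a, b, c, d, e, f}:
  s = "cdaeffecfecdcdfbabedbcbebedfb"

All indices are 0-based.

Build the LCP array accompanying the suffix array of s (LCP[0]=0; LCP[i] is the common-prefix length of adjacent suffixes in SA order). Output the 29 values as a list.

[0, 1, 0, 1, 1, 1, 2, 3, 0, 1, 2, 2, 1, 0, 1, 1, 1, 3, 0, 1, 2, 1, 2, 1, 0, 2, 1, 3, 1]

sorted suffixes:
  #0 SA[0]=16  'abedbcbebedfb'
  #1 SA[1]=2  'aeffecfecdcdfbabedbcbebedfb'
  #2 SA[2]=28  'b'
  #3 SA[3]=15  'babedbcbebedfb'
  #4 SA[4]=20  'bcbebedfb'
  #5 SA[5]=22  'bebedfb'
  #6 SA[6]=17  'bedbcbebedfb'
  #7 SA[7]=24  'bedfb'
  #8 SA[8]=21  'cbebedfb'
  #9 SA[9]=0  'cdaeffecfecdcdfbabedbcbebedfb'
  #10 SA[10]=10  'cdcdfbabedbcbebedfb'
  #11 SA[11]=12  'cdfbabedbcbebedfb'
  #12 SA[12]=7  'cfecdcdfbabedbcbebedfb'
  #13 SA[13]=1  'daeffecfecdcdfbabedbcbebedfb'
  #14 SA[14]=19  'dbcbebedfb'
  #15 SA[15]=11  'dcdfbabedbcbebedfb'
  #16 SA[16]=26  'dfb'
  #17 SA[17]=13  'dfbabedbcbebedfb'
  #18 SA[18]=23  'ebedfb'
  #19 SA[19]=9  'ecdcdfbabedbcbebedfb'
  #20 SA[20]=6  'ecfecdcdfbabedbcbebedfb'
  #21 SA[21]=18  'edbcbebedfb'
  #22 SA[22]=25  'edfb'
  #23 SA[23]=3  'effecfecdcdfbabedbcbebedfb'
  #24 SA[24]=27  'fb'
  #25 SA[25]=14  'fbabedbcbebedfb'
  #26 SA[26]=8  'fecdcdfbabedbcbebedfb'
  #27 SA[27]=5  'fecfecdcdfbabedbcbebedfb'
  #28 SA[28]=4  'ffecfecdcdfbabedbcbebedfb'

SA = [16, 2, 28, 15, 20, 22, 17, 24, 21, 0, 10, 12, 7, 1, 19, 11, 26, 13, 23, 9, 6, 18, 25, 3, 27, 14, 8, 5, 4]
rank  pair      lcp
   1  s[16:],s[2:]  1  'a'
   2  s[2:],s[28:]  0  ''
   3  s[28:],s[15:]  1  'b'
   4  s[15:],s[20:]  1  'b'
   5  s[20:],s[22:]  1  'b'
   6  s[22:],s[17:]  2  'be'
   7  s[17:],s[24:]  3  'bed'
   8  s[24:],s[21:]  0  ''
   9  s[21:],s[0:]  1  'c'
  10  s[0:],s[10:]  2  'cd'
  11  s[10:],s[12:]  2  'cd'
  12  s[12:],s[7:]  1  'c'
  13  s[7:],s[1:]  0  ''
  14  s[1:],s[19:]  1  'd'
  15  s[19:],s[11:]  1  'd'
  16  s[11:],s[26:]  1  'd'
  17  s[26:],s[13:]  3  'dfb'
  18  s[13:],s[23:]  0  ''
  19  s[23:],s[9:]  1  'e'
  20  s[9:],s[6:]  2  'ec'
  21  s[6:],s[18:]  1  'e'
  22  s[18:],s[25:]  2  'ed'
  23  s[25:],s[3:]  1  'e'
  24  s[3:],s[27:]  0  ''
  25  s[27:],s[14:]  2  'fb'
  26  s[14:],s[8:]  1  'f'
  27  s[8:],s[5:]  3  'fec'
  28  s[5:],s[4:]  1  'f'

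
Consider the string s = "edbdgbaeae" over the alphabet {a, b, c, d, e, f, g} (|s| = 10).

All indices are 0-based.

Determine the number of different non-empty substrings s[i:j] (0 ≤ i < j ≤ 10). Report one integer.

rank→(start, suffix):
  0 → (8, 'ae')
  1 → (6, 'aeae')
  2 → (5, 'baeae')
  3 → (2, 'bdgbaeae')
  4 → (1, 'dbdgbaeae')
  5 → (3, 'dgbaeae')
  6 → (9, 'e')
  7 → (7, 'eae')
  8 → (0, 'edbdgbaeae')
  9 → (4, 'gbaeae')

SA = [8, 6, 5, 2, 1, 3, 9, 7, 0, 4]
rank  pair      lcp
   1  s[8:],s[6:]  2  'ae'
   2  s[6:],s[5:]  0  ''
   3  s[5:],s[2:]  1  'b'
   4  s[2:],s[1:]  0  ''
   5  s[1:],s[3:]  1  'd'
   6  s[3:],s[9:]  0  ''
   7  s[9:],s[7:]  1  'e'
   8  s[7:],s[0:]  1  'e'
   9  s[0:],s[4:]  0  ''

n(n+1)/2 = 10·11/2 = 55
Σ LCP = 0 + 2 + 0 + 1 + 0 + 1 + 0 + 1 + 1 + 0 = 6
distinct = 55 − 6 = 49

49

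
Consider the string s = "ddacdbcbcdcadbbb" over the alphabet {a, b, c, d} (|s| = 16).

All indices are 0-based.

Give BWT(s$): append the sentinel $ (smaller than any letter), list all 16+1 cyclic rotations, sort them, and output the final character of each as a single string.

rank  rotation           last
    0  $ddacdbcbcdcadbbb  b
    1  acdbcbcdcadbbb$dd  d
    2  adbbb$ddacdbcbcdc  c
    3  b$ddacdbcbcdcadbb  b
    4  bb$ddacdbcbcdcadb  b
    5  bbb$ddacdbcbcdcad  d
    6  bcbcdcadbbb$ddacd  d
    7  bcdcadbbb$ddacdbc  c
    8  cadbbb$ddacdbcbcd  d
    9  cbcdcadbbb$ddacdb  b
   10  cdbcbcdcadbbb$dda  a
   11  cdcadbbb$ddacdbcb  b
   12  dacdbcbcdcadbbb$d  d
   13  dbbb$ddacdbcbcdca  a
   14  dbcbcdcadbbb$ddac  c
   15  dcadbbb$ddacdbcbc  c
   16  ddacdbcbcdcadbbb$  $

bdcbbddcdbabdacc$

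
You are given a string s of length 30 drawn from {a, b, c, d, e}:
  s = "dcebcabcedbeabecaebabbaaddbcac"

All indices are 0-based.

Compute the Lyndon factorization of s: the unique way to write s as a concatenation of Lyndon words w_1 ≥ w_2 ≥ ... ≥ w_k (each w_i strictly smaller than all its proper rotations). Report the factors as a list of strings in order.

emit factor 1: 'd' (i=0, period=1)
emit factor 2: 'ce' (i=1, period=2)
emit factor 3: 'bc' (i=3, period=2)
emit factor 4: 'abcedbeabecaeb' (i=5, period=14)
emit factor 5: 'abb' (i=19, period=3)
emit factor 6: 'aaddbcac' (i=22, period=8)

["d", "ce", "bc", "abcedbeabecaeb", "abb", "aaddbcac"]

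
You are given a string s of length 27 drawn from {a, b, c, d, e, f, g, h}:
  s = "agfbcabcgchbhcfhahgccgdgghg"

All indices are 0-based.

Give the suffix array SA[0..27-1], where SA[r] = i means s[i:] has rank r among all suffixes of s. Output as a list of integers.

[5, 0, 16, 3, 6, 11, 4, 19, 13, 7, 20, 9, 22, 2, 14, 26, 18, 8, 21, 1, 23, 24, 15, 10, 12, 25, 17]

rank | idx | suffix
   0 |   5 | abcgchbhcfhahgccgdgghg
   1 |   0 | agfbcabcgchbhcfhahgccgdgghg
   2 |  16 | ahgccgdgghg
   3 |   3 | bcabcgchbhcfhahgccgdgghg
   4 |   6 | bcgchbhcfhahgccgdgghg
   5 |  11 | bhcfhahgccgdgghg
   6 |   4 | cabcgchbhcfhahgccgdgghg
   7 |  19 | ccgdgghg
   8 |  13 | cfhahgccgdgghg
   9 |   7 | cgchbhcfhahgccgdgghg
  10 |  20 | cgdgghg
  11 |   9 | chbhcfhahgccgdgghg
  12 |  22 | dgghg
  13 |   2 | fbcabcgchbhcfhahgccgdgghg
  14 |  14 | fhahgccgdgghg
  15 |  26 | g
  16 |  18 | gccgdgghg
  17 |   8 | gchbhcfhahgccgdgghg
  18 |  21 | gdgghg
  19 |   1 | gfbcabcgchbhcfhahgccgdgghg
  20 |  23 | gghg
  21 |  24 | ghg
  22 |  15 | hahgccgdgghg
  23 |  10 | hbhcfhahgccgdgghg
  24 |  12 | hcfhahgccgdgghg
  25 |  25 | hg
  26 |  17 | hgccgdgghg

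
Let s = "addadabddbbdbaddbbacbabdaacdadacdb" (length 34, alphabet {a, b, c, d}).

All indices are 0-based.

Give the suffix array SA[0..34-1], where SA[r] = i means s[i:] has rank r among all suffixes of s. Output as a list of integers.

sorted suffixes:
  #0 SA[0]=24  'aacdadacdb'
  #1 SA[1]=21  'abdaacdadacdb'
  #2 SA[2]=5  'abddbbdbaddbbacbabdaacdadacdb'
  #3 SA[3]=18  'acbabdaacdadacdb'
  #4 SA[4]=25  'acdadacdb'
  #5 SA[5]=30  'acdb'
  #6 SA[6]=3  'adabddbbdbaddbbacbabdaacdadacdb'
  #7 SA[7]=28  'adacdb'
  #8 SA[8]=0  'addadabddbbdbaddbbacbabdaacdadacdb'
  #9 SA[9]=13  'addbbacbabdaacdadacdb'
  #10 SA[10]=33  'b'
  #11 SA[11]=20  'babdaacdadacdb'
  #12 SA[12]=17  'bacbabdaacdadacdb'
  #13 SA[13]=12  'baddbbacbabdaacdadacdb'
  #14 SA[14]=16  'bbacbabdaacdadacdb'
  #15 SA[15]=9  'bbdbaddbbacbabdaacdadacdb'
  #16 SA[16]=22  'bdaacdadacdb'
  #17 SA[17]=10  'bdbaddbbacbabdaacdadacdb'
  #18 SA[18]=6  'bddbbdbaddbbacbabdaacdadacdb'
  #19 SA[19]=19  'cbabdaacdadacdb'
  #20 SA[20]=26  'cdadacdb'
  #21 SA[21]=31  'cdb'
  #22 SA[22]=23  'daacdadacdb'
  #23 SA[23]=4  'dabddbbdbaddbbacbabdaacdadacdb'
  #24 SA[24]=29  'dacdb'
  #25 SA[25]=2  'dadabddbbdbaddbbacbabdaacdadacdb'
  #26 SA[26]=27  'dadacdb'
  #27 SA[27]=32  'db'
  #28 SA[28]=11  'dbaddbbacbabdaacdadacdb'
  #29 SA[29]=15  'dbbacbabdaacdadacdb'
  #30 SA[30]=8  'dbbdbaddbbacbabdaacdadacdb'
  #31 SA[31]=1  'ddadabddbbdbaddbbacbabdaacdadacdb'
  #32 SA[32]=14  'ddbbacbabdaacdadacdb'
  #33 SA[33]=7  'ddbbdbaddbbacbabdaacdadacdb'

[24, 21, 5, 18, 25, 30, 3, 28, 0, 13, 33, 20, 17, 12, 16, 9, 22, 10, 6, 19, 26, 31, 23, 4, 29, 2, 27, 32, 11, 15, 8, 1, 14, 7]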